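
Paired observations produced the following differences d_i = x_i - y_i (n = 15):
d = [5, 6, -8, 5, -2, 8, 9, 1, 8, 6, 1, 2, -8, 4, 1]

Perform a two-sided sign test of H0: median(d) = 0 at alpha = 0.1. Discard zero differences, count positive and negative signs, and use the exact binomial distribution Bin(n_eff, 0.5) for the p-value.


Step 1: Discard zero differences. Original n = 15; n_eff = number of nonzero differences = 15.
Nonzero differences (with sign): +5, +6, -8, +5, -2, +8, +9, +1, +8, +6, +1, +2, -8, +4, +1
Step 2: Count signs: positive = 12, negative = 3.
Step 3: Under H0: P(positive) = 0.5, so the number of positives S ~ Bin(15, 0.5).
Step 4: Two-sided exact p-value = sum of Bin(15,0.5) probabilities at or below the observed probability = 0.035156.
Step 5: alpha = 0.1. reject H0.

n_eff = 15, pos = 12, neg = 3, p = 0.035156, reject H0.


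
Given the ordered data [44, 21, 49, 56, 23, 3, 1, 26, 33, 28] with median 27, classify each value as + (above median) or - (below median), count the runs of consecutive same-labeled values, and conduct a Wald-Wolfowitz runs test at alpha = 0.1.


Step 1: Compute median = 27; label A = above, B = below.
Labels in order: ABAABBBBAA  (n_A = 5, n_B = 5)
Step 2: Count runs R = 5.
Step 3: Under H0 (random ordering), E[R] = 2*n_A*n_B/(n_A+n_B) + 1 = 2*5*5/10 + 1 = 6.0000.
        Var[R] = 2*n_A*n_B*(2*n_A*n_B - n_A - n_B) / ((n_A+n_B)^2 * (n_A+n_B-1)) = 2000/900 = 2.2222.
        SD[R] = 1.4907.
Step 4: Continuity-corrected z = (R + 0.5 - E[R]) / SD[R] = (5 + 0.5 - 6.0000) / 1.4907 = -0.3354.
Step 5: Two-sided p-value via normal approximation = 2*(1 - Phi(|z|)) = 0.737316.
Step 6: alpha = 0.1. fail to reject H0.

R = 5, z = -0.3354, p = 0.737316, fail to reject H0.


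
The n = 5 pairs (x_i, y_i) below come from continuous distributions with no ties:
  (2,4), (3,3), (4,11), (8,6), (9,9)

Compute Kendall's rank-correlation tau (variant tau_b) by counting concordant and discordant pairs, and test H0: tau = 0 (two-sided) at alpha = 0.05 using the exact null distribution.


Step 1: Enumerate the 10 unordered pairs (i,j) with i<j and classify each by sign(x_j-x_i) * sign(y_j-y_i).
  (1,2):dx=+1,dy=-1->D; (1,3):dx=+2,dy=+7->C; (1,4):dx=+6,dy=+2->C; (1,5):dx=+7,dy=+5->C
  (2,3):dx=+1,dy=+8->C; (2,4):dx=+5,dy=+3->C; (2,5):dx=+6,dy=+6->C; (3,4):dx=+4,dy=-5->D
  (3,5):dx=+5,dy=-2->D; (4,5):dx=+1,dy=+3->C
Step 2: C = 7, D = 3, total pairs = 10.
Step 3: tau = (C - D)/(n(n-1)/2) = (7 - 3)/10 = 0.400000.
Step 4: Exact two-sided p-value (enumerate n! = 120 permutations of y under H0): p = 0.483333.
Step 5: alpha = 0.05. fail to reject H0.

tau_b = 0.4000 (C=7, D=3), p = 0.483333, fail to reject H0.


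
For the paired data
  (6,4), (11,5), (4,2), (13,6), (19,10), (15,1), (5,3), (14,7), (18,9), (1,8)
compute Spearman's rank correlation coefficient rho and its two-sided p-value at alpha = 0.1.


Step 1: Rank x and y separately (midranks; no ties here).
rank(x): 6->4, 11->5, 4->2, 13->6, 19->10, 15->8, 5->3, 14->7, 18->9, 1->1
rank(y): 4->4, 5->5, 2->2, 6->6, 10->10, 1->1, 3->3, 7->7, 9->9, 8->8
Step 2: d_i = R_x(i) - R_y(i); compute d_i^2.
  (4-4)^2=0, (5-5)^2=0, (2-2)^2=0, (6-6)^2=0, (10-10)^2=0, (8-1)^2=49, (3-3)^2=0, (7-7)^2=0, (9-9)^2=0, (1-8)^2=49
sum(d^2) = 98.
Step 3: rho = 1 - 6*98 / (10*(10^2 - 1)) = 1 - 588/990 = 0.406061.
Step 4: Under H0, t = rho * sqrt((n-2)/(1-rho^2)) = 1.2568 ~ t(8).
Step 5: Two-sided p-value from the t-distribution with 8 df = 0.244282.
Step 6: alpha = 0.1. fail to reject H0.

rho = 0.4061, p = 0.244282, fail to reject H0 at alpha = 0.1.


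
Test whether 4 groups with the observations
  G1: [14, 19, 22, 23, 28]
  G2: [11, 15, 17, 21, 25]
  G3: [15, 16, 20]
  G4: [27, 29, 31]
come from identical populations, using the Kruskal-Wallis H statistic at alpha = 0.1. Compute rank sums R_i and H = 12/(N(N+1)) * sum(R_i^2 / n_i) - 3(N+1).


Step 1: Combine all N = 16 observations and assign midranks.
sorted (value, group, rank): (11,G2,1), (14,G1,2), (15,G2,3.5), (15,G3,3.5), (16,G3,5), (17,G2,6), (19,G1,7), (20,G3,8), (21,G2,9), (22,G1,10), (23,G1,11), (25,G2,12), (27,G4,13), (28,G1,14), (29,G4,15), (31,G4,16)
Step 2: Sum ranks within each group.
R_1 = 44 (n_1 = 5)
R_2 = 31.5 (n_2 = 5)
R_3 = 16.5 (n_3 = 3)
R_4 = 44 (n_4 = 3)
Step 3: H = 12/(N(N+1)) * sum(R_i^2/n_i) - 3(N+1)
     = 12/(16*17) * (44^2/5 + 31.5^2/5 + 16.5^2/3 + 44^2/3) - 3*17
     = 0.044118 * 1321.73 - 51
     = 7.311765.
Step 4: Ties present; correction factor C = 1 - 6/(16^3 - 16) = 0.998529. Corrected H = 7.311765 / 0.998529 = 7.322533.
Step 5: Under H0, H ~ chi^2(3); p-value = 0.062298.
Step 6: alpha = 0.1. reject H0.

H = 7.3225, df = 3, p = 0.062298, reject H0.


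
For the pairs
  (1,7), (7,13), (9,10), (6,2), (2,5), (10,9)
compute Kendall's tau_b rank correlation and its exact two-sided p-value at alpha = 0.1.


Step 1: Enumerate the 15 unordered pairs (i,j) with i<j and classify each by sign(x_j-x_i) * sign(y_j-y_i).
  (1,2):dx=+6,dy=+6->C; (1,3):dx=+8,dy=+3->C; (1,4):dx=+5,dy=-5->D; (1,5):dx=+1,dy=-2->D
  (1,6):dx=+9,dy=+2->C; (2,3):dx=+2,dy=-3->D; (2,4):dx=-1,dy=-11->C; (2,5):dx=-5,dy=-8->C
  (2,6):dx=+3,dy=-4->D; (3,4):dx=-3,dy=-8->C; (3,5):dx=-7,dy=-5->C; (3,6):dx=+1,dy=-1->D
  (4,5):dx=-4,dy=+3->D; (4,6):dx=+4,dy=+7->C; (5,6):dx=+8,dy=+4->C
Step 2: C = 9, D = 6, total pairs = 15.
Step 3: tau = (C - D)/(n(n-1)/2) = (9 - 6)/15 = 0.200000.
Step 4: Exact two-sided p-value (enumerate n! = 720 permutations of y under H0): p = 0.719444.
Step 5: alpha = 0.1. fail to reject H0.

tau_b = 0.2000 (C=9, D=6), p = 0.719444, fail to reject H0.


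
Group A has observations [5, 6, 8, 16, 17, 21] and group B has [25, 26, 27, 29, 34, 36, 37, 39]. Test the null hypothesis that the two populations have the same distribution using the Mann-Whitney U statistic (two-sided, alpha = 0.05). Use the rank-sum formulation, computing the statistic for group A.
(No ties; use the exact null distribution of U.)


Step 1: Combine and sort all 14 observations; assign midranks.
sorted (value, group): (5,X), (6,X), (8,X), (16,X), (17,X), (21,X), (25,Y), (26,Y), (27,Y), (29,Y), (34,Y), (36,Y), (37,Y), (39,Y)
ranks: 5->1, 6->2, 8->3, 16->4, 17->5, 21->6, 25->7, 26->8, 27->9, 29->10, 34->11, 36->12, 37->13, 39->14
Step 2: Rank sum for X: R1 = 1 + 2 + 3 + 4 + 5 + 6 = 21.
Step 3: U_X = R1 - n1(n1+1)/2 = 21 - 6*7/2 = 21 - 21 = 0.
       U_Y = n1*n2 - U_X = 48 - 0 = 48.
Step 4: No ties, so the exact null distribution of U (based on enumerating the C(14,6) = 3003 equally likely rank assignments) gives the two-sided p-value.
Step 5: p-value = 0.000666; compare to alpha = 0.05. reject H0.

U_X = 0, p = 0.000666, reject H0 at alpha = 0.05.


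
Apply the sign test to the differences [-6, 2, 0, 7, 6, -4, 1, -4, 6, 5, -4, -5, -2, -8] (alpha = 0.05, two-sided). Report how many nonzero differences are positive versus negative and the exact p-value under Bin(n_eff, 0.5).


Step 1: Discard zero differences. Original n = 14; n_eff = number of nonzero differences = 13.
Nonzero differences (with sign): -6, +2, +7, +6, -4, +1, -4, +6, +5, -4, -5, -2, -8
Step 2: Count signs: positive = 6, negative = 7.
Step 3: Under H0: P(positive) = 0.5, so the number of positives S ~ Bin(13, 0.5).
Step 4: Two-sided exact p-value = sum of Bin(13,0.5) probabilities at or below the observed probability = 1.000000.
Step 5: alpha = 0.05. fail to reject H0.

n_eff = 13, pos = 6, neg = 7, p = 1.000000, fail to reject H0.


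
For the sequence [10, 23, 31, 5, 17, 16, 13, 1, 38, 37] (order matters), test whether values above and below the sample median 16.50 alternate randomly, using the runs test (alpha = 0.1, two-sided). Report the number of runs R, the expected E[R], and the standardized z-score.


Step 1: Compute median = 16.50; label A = above, B = below.
Labels in order: BAABABBBAA  (n_A = 5, n_B = 5)
Step 2: Count runs R = 6.
Step 3: Under H0 (random ordering), E[R] = 2*n_A*n_B/(n_A+n_B) + 1 = 2*5*5/10 + 1 = 6.0000.
        Var[R] = 2*n_A*n_B*(2*n_A*n_B - n_A - n_B) / ((n_A+n_B)^2 * (n_A+n_B-1)) = 2000/900 = 2.2222.
        SD[R] = 1.4907.
Step 4: R = E[R], so z = 0 with no continuity correction.
Step 5: Two-sided p-value via normal approximation = 2*(1 - Phi(|z|)) = 1.000000.
Step 6: alpha = 0.1. fail to reject H0.

R = 6, z = 0.0000, p = 1.000000, fail to reject H0.


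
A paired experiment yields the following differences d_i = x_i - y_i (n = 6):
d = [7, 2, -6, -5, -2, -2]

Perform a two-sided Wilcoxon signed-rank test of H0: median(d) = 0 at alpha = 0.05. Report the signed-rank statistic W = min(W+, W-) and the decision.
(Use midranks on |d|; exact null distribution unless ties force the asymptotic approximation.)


Step 1: Drop any zero differences (none here) and take |d_i|.
|d| = [7, 2, 6, 5, 2, 2]
Step 2: Midrank |d_i| (ties get averaged ranks).
ranks: |7|->6, |2|->2, |6|->5, |5|->4, |2|->2, |2|->2
Step 3: Attach original signs; sum ranks with positive sign and with negative sign.
W+ = 6 + 2 = 8
W- = 5 + 4 + 2 + 2 = 13
(Check: W+ + W- = 21 should equal n(n+1)/2 = 21.)
Step 4: Test statistic W = min(W+, W-) = 8.
Step 5: Ties in |d|, so use the tie-corrected normal approximation.
        E[W] = n(n+1)/4 = 6*7/4 = 10.5.
        Tie groups: |d|=2 (t=3); sum(t^3 - t) = 24.
        Var[W] = n(n+1)(2n+1)/24 - sum(t^3-t)/48 = 546/24 - 24/48 = 22.25.
        z = (W - E[W]) / sqrt(Var[W]) = (8 - 10.5) / 4.7170 = -0.5300.
        Two-sided p = 2*Phi(z) = 0.596113.
Step 6: alpha = 0.05. fail to reject H0.

W+ = 8, W- = 13, W = min = 8, p = 0.596113, fail to reject H0.


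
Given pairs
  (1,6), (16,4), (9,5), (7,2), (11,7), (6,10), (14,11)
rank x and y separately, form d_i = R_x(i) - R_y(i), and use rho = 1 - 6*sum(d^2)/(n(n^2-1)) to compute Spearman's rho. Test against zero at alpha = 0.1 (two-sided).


Step 1: Rank x and y separately (midranks; no ties here).
rank(x): 1->1, 16->7, 9->4, 7->3, 11->5, 6->2, 14->6
rank(y): 6->4, 4->2, 5->3, 2->1, 7->5, 10->6, 11->7
Step 2: d_i = R_x(i) - R_y(i); compute d_i^2.
  (1-4)^2=9, (7-2)^2=25, (4-3)^2=1, (3-1)^2=4, (5-5)^2=0, (2-6)^2=16, (6-7)^2=1
sum(d^2) = 56.
Step 3: rho = 1 - 6*56 / (7*(7^2 - 1)) = 1 - 336/336 = 0.000000.
Step 4: Under H0, t = rho * sqrt((n-2)/(1-rho^2)) = 0.0000 ~ t(5).
Step 5: Two-sided p-value from the t-distribution with 5 df = 1.000000.
Step 6: alpha = 0.1. fail to reject H0.

rho = 0.0000, p = 1.000000, fail to reject H0 at alpha = 0.1.


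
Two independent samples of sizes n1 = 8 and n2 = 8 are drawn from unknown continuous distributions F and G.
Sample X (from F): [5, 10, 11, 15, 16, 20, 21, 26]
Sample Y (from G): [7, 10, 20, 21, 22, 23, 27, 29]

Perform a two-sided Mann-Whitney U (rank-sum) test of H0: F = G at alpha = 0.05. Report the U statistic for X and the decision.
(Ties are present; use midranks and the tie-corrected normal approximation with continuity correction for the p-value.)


Step 1: Combine and sort all 16 observations; assign midranks.
sorted (value, group): (5,X), (7,Y), (10,X), (10,Y), (11,X), (15,X), (16,X), (20,X), (20,Y), (21,X), (21,Y), (22,Y), (23,Y), (26,X), (27,Y), (29,Y)
ranks: 5->1, 7->2, 10->3.5, 10->3.5, 11->5, 15->6, 16->7, 20->8.5, 20->8.5, 21->10.5, 21->10.5, 22->12, 23->13, 26->14, 27->15, 29->16
Step 2: Rank sum for X: R1 = 1 + 3.5 + 5 + 6 + 7 + 8.5 + 10.5 + 14 = 55.5.
Step 3: U_X = R1 - n1(n1+1)/2 = 55.5 - 8*9/2 = 55.5 - 36 = 19.5.
       U_Y = n1*n2 - U_X = 64 - 19.5 = 44.5.
Step 4: Ties are present, so use the tie-corrected normal approximation (with continuity correction) for the p-value.
Step 5: p-value = 0.206574; compare to alpha = 0.05. fail to reject H0.

U_X = 19.5, p = 0.206574, fail to reject H0 at alpha = 0.05.


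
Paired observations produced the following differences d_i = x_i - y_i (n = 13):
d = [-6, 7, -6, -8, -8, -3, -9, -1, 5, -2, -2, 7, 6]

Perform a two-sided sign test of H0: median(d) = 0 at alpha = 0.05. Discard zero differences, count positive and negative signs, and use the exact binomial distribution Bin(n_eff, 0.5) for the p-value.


Step 1: Discard zero differences. Original n = 13; n_eff = number of nonzero differences = 13.
Nonzero differences (with sign): -6, +7, -6, -8, -8, -3, -9, -1, +5, -2, -2, +7, +6
Step 2: Count signs: positive = 4, negative = 9.
Step 3: Under H0: P(positive) = 0.5, so the number of positives S ~ Bin(13, 0.5).
Step 4: Two-sided exact p-value = sum of Bin(13,0.5) probabilities at or below the observed probability = 0.266846.
Step 5: alpha = 0.05. fail to reject H0.

n_eff = 13, pos = 4, neg = 9, p = 0.266846, fail to reject H0.


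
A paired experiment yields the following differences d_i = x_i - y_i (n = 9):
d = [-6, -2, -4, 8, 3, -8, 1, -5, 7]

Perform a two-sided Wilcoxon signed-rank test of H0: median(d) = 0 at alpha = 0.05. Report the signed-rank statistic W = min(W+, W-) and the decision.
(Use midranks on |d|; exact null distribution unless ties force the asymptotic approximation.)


Step 1: Drop any zero differences (none here) and take |d_i|.
|d| = [6, 2, 4, 8, 3, 8, 1, 5, 7]
Step 2: Midrank |d_i| (ties get averaged ranks).
ranks: |6|->6, |2|->2, |4|->4, |8|->8.5, |3|->3, |8|->8.5, |1|->1, |5|->5, |7|->7
Step 3: Attach original signs; sum ranks with positive sign and with negative sign.
W+ = 8.5 + 3 + 1 + 7 = 19.5
W- = 6 + 2 + 4 + 8.5 + 5 = 25.5
(Check: W+ + W- = 45 should equal n(n+1)/2 = 45.)
Step 4: Test statistic W = min(W+, W-) = 19.5.
Step 5: Ties in |d|, so use the tie-corrected normal approximation.
        E[W] = n(n+1)/4 = 9*10/4 = 22.5.
        Tie groups: |d|=8 (t=2); sum(t^3 - t) = 6.
        Var[W] = n(n+1)(2n+1)/24 - sum(t^3-t)/48 = 1710/24 - 6/48 = 71.125.
        z = (W - E[W]) / sqrt(Var[W]) = (19.5 - 22.5) / 8.4336 = -0.3557.
        Two-sided p = 2*Phi(z) = 0.722049.
Step 6: alpha = 0.05. fail to reject H0.

W+ = 19.5, W- = 25.5, W = min = 19.5, p = 0.722049, fail to reject H0.


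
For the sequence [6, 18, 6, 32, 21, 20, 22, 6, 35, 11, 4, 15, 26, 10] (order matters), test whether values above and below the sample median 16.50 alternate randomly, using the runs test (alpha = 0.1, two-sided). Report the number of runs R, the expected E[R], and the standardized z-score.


Step 1: Compute median = 16.50; label A = above, B = below.
Labels in order: BABAAAABABBBAB  (n_A = 7, n_B = 7)
Step 2: Count runs R = 9.
Step 3: Under H0 (random ordering), E[R] = 2*n_A*n_B/(n_A+n_B) + 1 = 2*7*7/14 + 1 = 8.0000.
        Var[R] = 2*n_A*n_B*(2*n_A*n_B - n_A - n_B) / ((n_A+n_B)^2 * (n_A+n_B-1)) = 8232/2548 = 3.2308.
        SD[R] = 1.7974.
Step 4: Continuity-corrected z = (R - 0.5 - E[R]) / SD[R] = (9 - 0.5 - 8.0000) / 1.7974 = 0.2782.
Step 5: Two-sided p-value via normal approximation = 2*(1 - Phi(|z|)) = 0.780879.
Step 6: alpha = 0.1. fail to reject H0.

R = 9, z = 0.2782, p = 0.780879, fail to reject H0.


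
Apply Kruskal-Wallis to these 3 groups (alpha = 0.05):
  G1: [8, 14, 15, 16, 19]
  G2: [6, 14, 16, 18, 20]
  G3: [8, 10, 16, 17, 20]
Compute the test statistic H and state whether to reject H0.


Step 1: Combine all N = 15 observations and assign midranks.
sorted (value, group, rank): (6,G2,1), (8,G1,2.5), (8,G3,2.5), (10,G3,4), (14,G1,5.5), (14,G2,5.5), (15,G1,7), (16,G1,9), (16,G2,9), (16,G3,9), (17,G3,11), (18,G2,12), (19,G1,13), (20,G2,14.5), (20,G3,14.5)
Step 2: Sum ranks within each group.
R_1 = 37 (n_1 = 5)
R_2 = 42 (n_2 = 5)
R_3 = 41 (n_3 = 5)
Step 3: H = 12/(N(N+1)) * sum(R_i^2/n_i) - 3(N+1)
     = 12/(15*16) * (37^2/5 + 42^2/5 + 41^2/5) - 3*16
     = 0.050000 * 962.8 - 48
     = 0.140000.
Step 4: Ties present; correction factor C = 1 - 42/(15^3 - 15) = 0.987500. Corrected H = 0.140000 / 0.987500 = 0.141772.
Step 5: Under H0, H ~ chi^2(2); p-value = 0.931568.
Step 6: alpha = 0.05. fail to reject H0.

H = 0.1418, df = 2, p = 0.931568, fail to reject H0.


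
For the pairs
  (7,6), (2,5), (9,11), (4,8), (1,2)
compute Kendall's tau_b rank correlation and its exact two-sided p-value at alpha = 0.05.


Step 1: Enumerate the 10 unordered pairs (i,j) with i<j and classify each by sign(x_j-x_i) * sign(y_j-y_i).
  (1,2):dx=-5,dy=-1->C; (1,3):dx=+2,dy=+5->C; (1,4):dx=-3,dy=+2->D; (1,5):dx=-6,dy=-4->C
  (2,3):dx=+7,dy=+6->C; (2,4):dx=+2,dy=+3->C; (2,5):dx=-1,dy=-3->C; (3,4):dx=-5,dy=-3->C
  (3,5):dx=-8,dy=-9->C; (4,5):dx=-3,dy=-6->C
Step 2: C = 9, D = 1, total pairs = 10.
Step 3: tau = (C - D)/(n(n-1)/2) = (9 - 1)/10 = 0.800000.
Step 4: Exact two-sided p-value (enumerate n! = 120 permutations of y under H0): p = 0.083333.
Step 5: alpha = 0.05. fail to reject H0.

tau_b = 0.8000 (C=9, D=1), p = 0.083333, fail to reject H0.


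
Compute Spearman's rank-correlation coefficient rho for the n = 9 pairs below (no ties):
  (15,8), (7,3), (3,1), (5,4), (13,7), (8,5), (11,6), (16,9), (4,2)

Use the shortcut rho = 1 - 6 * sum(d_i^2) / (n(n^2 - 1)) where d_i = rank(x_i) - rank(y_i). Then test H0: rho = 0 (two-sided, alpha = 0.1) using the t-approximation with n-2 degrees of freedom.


Step 1: Rank x and y separately (midranks; no ties here).
rank(x): 15->8, 7->4, 3->1, 5->3, 13->7, 8->5, 11->6, 16->9, 4->2
rank(y): 8->8, 3->3, 1->1, 4->4, 7->7, 5->5, 6->6, 9->9, 2->2
Step 2: d_i = R_x(i) - R_y(i); compute d_i^2.
  (8-8)^2=0, (4-3)^2=1, (1-1)^2=0, (3-4)^2=1, (7-7)^2=0, (5-5)^2=0, (6-6)^2=0, (9-9)^2=0, (2-2)^2=0
sum(d^2) = 2.
Step 3: rho = 1 - 6*2 / (9*(9^2 - 1)) = 1 - 12/720 = 0.983333.
Step 4: Under H0, t = rho * sqrt((n-2)/(1-rho^2)) = 14.3096 ~ t(7).
Step 5: Two-sided p-value from the t-distribution with 7 df = 0.000002.
Step 6: alpha = 0.1. reject H0.

rho = 0.9833, p = 0.000002, reject H0 at alpha = 0.1.


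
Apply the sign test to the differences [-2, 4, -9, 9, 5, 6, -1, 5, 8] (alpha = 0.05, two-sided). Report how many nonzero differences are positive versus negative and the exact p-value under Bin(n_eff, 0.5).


Step 1: Discard zero differences. Original n = 9; n_eff = number of nonzero differences = 9.
Nonzero differences (with sign): -2, +4, -9, +9, +5, +6, -1, +5, +8
Step 2: Count signs: positive = 6, negative = 3.
Step 3: Under H0: P(positive) = 0.5, so the number of positives S ~ Bin(9, 0.5).
Step 4: Two-sided exact p-value = sum of Bin(9,0.5) probabilities at or below the observed probability = 0.507812.
Step 5: alpha = 0.05. fail to reject H0.

n_eff = 9, pos = 6, neg = 3, p = 0.507812, fail to reject H0.


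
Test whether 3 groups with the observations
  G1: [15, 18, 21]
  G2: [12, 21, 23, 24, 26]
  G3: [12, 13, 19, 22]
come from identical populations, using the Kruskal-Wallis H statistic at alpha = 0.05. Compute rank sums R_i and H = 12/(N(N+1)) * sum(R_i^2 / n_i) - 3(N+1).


Step 1: Combine all N = 12 observations and assign midranks.
sorted (value, group, rank): (12,G2,1.5), (12,G3,1.5), (13,G3,3), (15,G1,4), (18,G1,5), (19,G3,6), (21,G1,7.5), (21,G2,7.5), (22,G3,9), (23,G2,10), (24,G2,11), (26,G2,12)
Step 2: Sum ranks within each group.
R_1 = 16.5 (n_1 = 3)
R_2 = 42 (n_2 = 5)
R_3 = 19.5 (n_3 = 4)
Step 3: H = 12/(N(N+1)) * sum(R_i^2/n_i) - 3(N+1)
     = 12/(12*13) * (16.5^2/3 + 42^2/5 + 19.5^2/4) - 3*13
     = 0.076923 * 538.612 - 39
     = 2.431731.
Step 4: Ties present; correction factor C = 1 - 12/(12^3 - 12) = 0.993007. Corrected H = 2.431731 / 0.993007 = 2.448856.
Step 5: Under H0, H ~ chi^2(2); p-value = 0.293926.
Step 6: alpha = 0.05. fail to reject H0.

H = 2.4489, df = 2, p = 0.293926, fail to reject H0.


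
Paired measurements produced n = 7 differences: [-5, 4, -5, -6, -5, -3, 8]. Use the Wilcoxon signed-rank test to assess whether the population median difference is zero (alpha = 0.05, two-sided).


Step 1: Drop any zero differences (none here) and take |d_i|.
|d| = [5, 4, 5, 6, 5, 3, 8]
Step 2: Midrank |d_i| (ties get averaged ranks).
ranks: |5|->4, |4|->2, |5|->4, |6|->6, |5|->4, |3|->1, |8|->7
Step 3: Attach original signs; sum ranks with positive sign and with negative sign.
W+ = 2 + 7 = 9
W- = 4 + 4 + 6 + 4 + 1 = 19
(Check: W+ + W- = 28 should equal n(n+1)/2 = 28.)
Step 4: Test statistic W = min(W+, W-) = 9.
Step 5: Ties in |d|, so use the tie-corrected normal approximation.
        E[W] = n(n+1)/4 = 7*8/4 = 14.
        Tie groups: |d|=5 (t=3); sum(t^3 - t) = 24.
        Var[W] = n(n+1)(2n+1)/24 - sum(t^3-t)/48 = 840/24 - 24/48 = 34.5.
        z = (W - E[W]) / sqrt(Var[W]) = (9 - 14) / 5.8737 = -0.8513.
        Two-sided p = 2*Phi(z) = 0.394627.
Step 6: alpha = 0.05. fail to reject H0.

W+ = 9, W- = 19, W = min = 9, p = 0.394627, fail to reject H0.


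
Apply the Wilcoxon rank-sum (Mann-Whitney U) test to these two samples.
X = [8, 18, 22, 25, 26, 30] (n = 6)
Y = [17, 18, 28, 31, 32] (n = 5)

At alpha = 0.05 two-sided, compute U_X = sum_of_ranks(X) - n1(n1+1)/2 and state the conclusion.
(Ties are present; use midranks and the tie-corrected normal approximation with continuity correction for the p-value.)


Step 1: Combine and sort all 11 observations; assign midranks.
sorted (value, group): (8,X), (17,Y), (18,X), (18,Y), (22,X), (25,X), (26,X), (28,Y), (30,X), (31,Y), (32,Y)
ranks: 8->1, 17->2, 18->3.5, 18->3.5, 22->5, 25->6, 26->7, 28->8, 30->9, 31->10, 32->11
Step 2: Rank sum for X: R1 = 1 + 3.5 + 5 + 6 + 7 + 9 = 31.5.
Step 3: U_X = R1 - n1(n1+1)/2 = 31.5 - 6*7/2 = 31.5 - 21 = 10.5.
       U_Y = n1*n2 - U_X = 30 - 10.5 = 19.5.
Step 4: Ties are present, so use the tie-corrected normal approximation (with continuity correction) for the p-value.
Step 5: p-value = 0.464192; compare to alpha = 0.05. fail to reject H0.

U_X = 10.5, p = 0.464192, fail to reject H0 at alpha = 0.05.


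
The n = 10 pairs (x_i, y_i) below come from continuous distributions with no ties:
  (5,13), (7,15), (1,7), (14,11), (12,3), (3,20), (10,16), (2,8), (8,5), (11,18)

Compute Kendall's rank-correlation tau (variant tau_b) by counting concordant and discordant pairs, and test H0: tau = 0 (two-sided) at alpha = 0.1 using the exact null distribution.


Step 1: Enumerate the 45 unordered pairs (i,j) with i<j and classify each by sign(x_j-x_i) * sign(y_j-y_i).
  (1,2):dx=+2,dy=+2->C; (1,3):dx=-4,dy=-6->C; (1,4):dx=+9,dy=-2->D; (1,5):dx=+7,dy=-10->D
  (1,6):dx=-2,dy=+7->D; (1,7):dx=+5,dy=+3->C; (1,8):dx=-3,dy=-5->C; (1,9):dx=+3,dy=-8->D
  (1,10):dx=+6,dy=+5->C; (2,3):dx=-6,dy=-8->C; (2,4):dx=+7,dy=-4->D; (2,5):dx=+5,dy=-12->D
  (2,6):dx=-4,dy=+5->D; (2,7):dx=+3,dy=+1->C; (2,8):dx=-5,dy=-7->C; (2,9):dx=+1,dy=-10->D
  (2,10):dx=+4,dy=+3->C; (3,4):dx=+13,dy=+4->C; (3,5):dx=+11,dy=-4->D; (3,6):dx=+2,dy=+13->C
  (3,7):dx=+9,dy=+9->C; (3,8):dx=+1,dy=+1->C; (3,9):dx=+7,dy=-2->D; (3,10):dx=+10,dy=+11->C
  (4,5):dx=-2,dy=-8->C; (4,6):dx=-11,dy=+9->D; (4,7):dx=-4,dy=+5->D; (4,8):dx=-12,dy=-3->C
  (4,9):dx=-6,dy=-6->C; (4,10):dx=-3,dy=+7->D; (5,6):dx=-9,dy=+17->D; (5,7):dx=-2,dy=+13->D
  (5,8):dx=-10,dy=+5->D; (5,9):dx=-4,dy=+2->D; (5,10):dx=-1,dy=+15->D; (6,7):dx=+7,dy=-4->D
  (6,8):dx=-1,dy=-12->C; (6,9):dx=+5,dy=-15->D; (6,10):dx=+8,dy=-2->D; (7,8):dx=-8,dy=-8->C
  (7,9):dx=-2,dy=-11->C; (7,10):dx=+1,dy=+2->C; (8,9):dx=+6,dy=-3->D; (8,10):dx=+9,dy=+10->C
  (9,10):dx=+3,dy=+13->C
Step 2: C = 23, D = 22, total pairs = 45.
Step 3: tau = (C - D)/(n(n-1)/2) = (23 - 22)/45 = 0.022222.
Step 4: Exact two-sided p-value (enumerate n! = 3628800 permutations of y under H0): p = 1.000000.
Step 5: alpha = 0.1. fail to reject H0.

tau_b = 0.0222 (C=23, D=22), p = 1.000000, fail to reject H0.


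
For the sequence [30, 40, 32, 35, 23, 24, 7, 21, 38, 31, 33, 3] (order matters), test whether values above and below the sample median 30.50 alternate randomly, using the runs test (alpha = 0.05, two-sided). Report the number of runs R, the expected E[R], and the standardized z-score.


Step 1: Compute median = 30.50; label A = above, B = below.
Labels in order: BAAABBBBAAAB  (n_A = 6, n_B = 6)
Step 2: Count runs R = 5.
Step 3: Under H0 (random ordering), E[R] = 2*n_A*n_B/(n_A+n_B) + 1 = 2*6*6/12 + 1 = 7.0000.
        Var[R] = 2*n_A*n_B*(2*n_A*n_B - n_A - n_B) / ((n_A+n_B)^2 * (n_A+n_B-1)) = 4320/1584 = 2.7273.
        SD[R] = 1.6514.
Step 4: Continuity-corrected z = (R + 0.5 - E[R]) / SD[R] = (5 + 0.5 - 7.0000) / 1.6514 = -0.9083.
Step 5: Two-sided p-value via normal approximation = 2*(1 - Phi(|z|)) = 0.363722.
Step 6: alpha = 0.05. fail to reject H0.

R = 5, z = -0.9083, p = 0.363722, fail to reject H0.


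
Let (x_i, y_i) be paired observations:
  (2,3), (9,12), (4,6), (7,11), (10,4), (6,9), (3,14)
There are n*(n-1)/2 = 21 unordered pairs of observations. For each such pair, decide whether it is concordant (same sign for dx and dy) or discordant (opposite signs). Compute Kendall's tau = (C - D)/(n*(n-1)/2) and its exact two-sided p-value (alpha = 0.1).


Step 1: Enumerate the 21 unordered pairs (i,j) with i<j and classify each by sign(x_j-x_i) * sign(y_j-y_i).
  (1,2):dx=+7,dy=+9->C; (1,3):dx=+2,dy=+3->C; (1,4):dx=+5,dy=+8->C; (1,5):dx=+8,dy=+1->C
  (1,6):dx=+4,dy=+6->C; (1,7):dx=+1,dy=+11->C; (2,3):dx=-5,dy=-6->C; (2,4):dx=-2,dy=-1->C
  (2,5):dx=+1,dy=-8->D; (2,6):dx=-3,dy=-3->C; (2,7):dx=-6,dy=+2->D; (3,4):dx=+3,dy=+5->C
  (3,5):dx=+6,dy=-2->D; (3,6):dx=+2,dy=+3->C; (3,7):dx=-1,dy=+8->D; (4,5):dx=+3,dy=-7->D
  (4,6):dx=-1,dy=-2->C; (4,7):dx=-4,dy=+3->D; (5,6):dx=-4,dy=+5->D; (5,7):dx=-7,dy=+10->D
  (6,7):dx=-3,dy=+5->D
Step 2: C = 12, D = 9, total pairs = 21.
Step 3: tau = (C - D)/(n(n-1)/2) = (12 - 9)/21 = 0.142857.
Step 4: Exact two-sided p-value (enumerate n! = 5040 permutations of y under H0): p = 0.772619.
Step 5: alpha = 0.1. fail to reject H0.

tau_b = 0.1429 (C=12, D=9), p = 0.772619, fail to reject H0.


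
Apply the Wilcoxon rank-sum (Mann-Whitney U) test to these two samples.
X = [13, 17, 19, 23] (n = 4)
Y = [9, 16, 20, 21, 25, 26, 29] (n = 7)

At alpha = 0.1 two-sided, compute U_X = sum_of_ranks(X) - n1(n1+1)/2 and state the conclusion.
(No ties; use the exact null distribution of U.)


Step 1: Combine and sort all 11 observations; assign midranks.
sorted (value, group): (9,Y), (13,X), (16,Y), (17,X), (19,X), (20,Y), (21,Y), (23,X), (25,Y), (26,Y), (29,Y)
ranks: 9->1, 13->2, 16->3, 17->4, 19->5, 20->6, 21->7, 23->8, 25->9, 26->10, 29->11
Step 2: Rank sum for X: R1 = 2 + 4 + 5 + 8 = 19.
Step 3: U_X = R1 - n1(n1+1)/2 = 19 - 4*5/2 = 19 - 10 = 9.
       U_Y = n1*n2 - U_X = 28 - 9 = 19.
Step 4: No ties, so the exact null distribution of U (based on enumerating the C(11,4) = 330 equally likely rank assignments) gives the two-sided p-value.
Step 5: p-value = 0.412121; compare to alpha = 0.1. fail to reject H0.

U_X = 9, p = 0.412121, fail to reject H0 at alpha = 0.1.


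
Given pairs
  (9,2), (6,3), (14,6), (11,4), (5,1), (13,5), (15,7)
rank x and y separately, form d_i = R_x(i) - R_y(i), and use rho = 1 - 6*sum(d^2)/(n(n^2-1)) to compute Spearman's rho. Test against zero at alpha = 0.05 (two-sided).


Step 1: Rank x and y separately (midranks; no ties here).
rank(x): 9->3, 6->2, 14->6, 11->4, 5->1, 13->5, 15->7
rank(y): 2->2, 3->3, 6->6, 4->4, 1->1, 5->5, 7->7
Step 2: d_i = R_x(i) - R_y(i); compute d_i^2.
  (3-2)^2=1, (2-3)^2=1, (6-6)^2=0, (4-4)^2=0, (1-1)^2=0, (5-5)^2=0, (7-7)^2=0
sum(d^2) = 2.
Step 3: rho = 1 - 6*2 / (7*(7^2 - 1)) = 1 - 12/336 = 0.964286.
Step 4: Under H0, t = rho * sqrt((n-2)/(1-rho^2)) = 8.1408 ~ t(5).
Step 5: Two-sided p-value from the t-distribution with 5 df = 0.000454.
Step 6: alpha = 0.05. reject H0.

rho = 0.9643, p = 0.000454, reject H0 at alpha = 0.05.


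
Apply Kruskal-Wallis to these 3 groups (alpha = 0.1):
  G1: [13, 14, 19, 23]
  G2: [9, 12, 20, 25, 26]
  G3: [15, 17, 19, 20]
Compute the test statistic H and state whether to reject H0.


Step 1: Combine all N = 13 observations and assign midranks.
sorted (value, group, rank): (9,G2,1), (12,G2,2), (13,G1,3), (14,G1,4), (15,G3,5), (17,G3,6), (19,G1,7.5), (19,G3,7.5), (20,G2,9.5), (20,G3,9.5), (23,G1,11), (25,G2,12), (26,G2,13)
Step 2: Sum ranks within each group.
R_1 = 25.5 (n_1 = 4)
R_2 = 37.5 (n_2 = 5)
R_3 = 28 (n_3 = 4)
Step 3: H = 12/(N(N+1)) * sum(R_i^2/n_i) - 3(N+1)
     = 12/(13*14) * (25.5^2/4 + 37.5^2/5 + 28^2/4) - 3*14
     = 0.065934 * 639.812 - 42
     = 0.185440.
Step 4: Ties present; correction factor C = 1 - 12/(13^3 - 13) = 0.994505. Corrected H = 0.185440 / 0.994505 = 0.186464.
Step 5: Under H0, H ~ chi^2(2); p-value = 0.910982.
Step 6: alpha = 0.1. fail to reject H0.

H = 0.1865, df = 2, p = 0.910982, fail to reject H0.


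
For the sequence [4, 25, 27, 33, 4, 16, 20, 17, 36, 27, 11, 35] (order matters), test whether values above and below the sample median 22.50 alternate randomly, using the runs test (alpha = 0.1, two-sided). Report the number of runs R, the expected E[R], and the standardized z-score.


Step 1: Compute median = 22.50; label A = above, B = below.
Labels in order: BAAABBBBAABA  (n_A = 6, n_B = 6)
Step 2: Count runs R = 6.
Step 3: Under H0 (random ordering), E[R] = 2*n_A*n_B/(n_A+n_B) + 1 = 2*6*6/12 + 1 = 7.0000.
        Var[R] = 2*n_A*n_B*(2*n_A*n_B - n_A - n_B) / ((n_A+n_B)^2 * (n_A+n_B-1)) = 4320/1584 = 2.7273.
        SD[R] = 1.6514.
Step 4: Continuity-corrected z = (R + 0.5 - E[R]) / SD[R] = (6 + 0.5 - 7.0000) / 1.6514 = -0.3028.
Step 5: Two-sided p-value via normal approximation = 2*(1 - Phi(|z|)) = 0.762069.
Step 6: alpha = 0.1. fail to reject H0.

R = 6, z = -0.3028, p = 0.762069, fail to reject H0.


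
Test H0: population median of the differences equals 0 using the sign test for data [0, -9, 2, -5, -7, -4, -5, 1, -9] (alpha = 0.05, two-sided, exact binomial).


Step 1: Discard zero differences. Original n = 9; n_eff = number of nonzero differences = 8.
Nonzero differences (with sign): -9, +2, -5, -7, -4, -5, +1, -9
Step 2: Count signs: positive = 2, negative = 6.
Step 3: Under H0: P(positive) = 0.5, so the number of positives S ~ Bin(8, 0.5).
Step 4: Two-sided exact p-value = sum of Bin(8,0.5) probabilities at or below the observed probability = 0.289062.
Step 5: alpha = 0.05. fail to reject H0.

n_eff = 8, pos = 2, neg = 6, p = 0.289062, fail to reject H0.


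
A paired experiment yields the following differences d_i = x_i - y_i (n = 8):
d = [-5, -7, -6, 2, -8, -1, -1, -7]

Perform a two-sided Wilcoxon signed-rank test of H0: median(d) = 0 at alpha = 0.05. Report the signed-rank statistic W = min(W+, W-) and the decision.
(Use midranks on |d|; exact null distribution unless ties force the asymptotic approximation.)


Step 1: Drop any zero differences (none here) and take |d_i|.
|d| = [5, 7, 6, 2, 8, 1, 1, 7]
Step 2: Midrank |d_i| (ties get averaged ranks).
ranks: |5|->4, |7|->6.5, |6|->5, |2|->3, |8|->8, |1|->1.5, |1|->1.5, |7|->6.5
Step 3: Attach original signs; sum ranks with positive sign and with negative sign.
W+ = 3 = 3
W- = 4 + 6.5 + 5 + 8 + 1.5 + 1.5 + 6.5 = 33
(Check: W+ + W- = 36 should equal n(n+1)/2 = 36.)
Step 4: Test statistic W = min(W+, W-) = 3.
Step 5: Ties in |d|, so use the tie-corrected normal approximation.
        E[W] = n(n+1)/4 = 8*9/4 = 18.
        Tie groups: |d|=1 (t=2), |d|=7 (t=2); sum(t^3 - t) = 12.
        Var[W] = n(n+1)(2n+1)/24 - sum(t^3-t)/48 = 1224/24 - 12/48 = 50.75.
        z = (W - E[W]) / sqrt(Var[W]) = (3 - 18) / 7.1239 = -2.1056.
        Two-sided p = 2*Phi(z) = 0.035240.
Step 6: alpha = 0.05. reject H0.

W+ = 3, W- = 33, W = min = 3, p = 0.035240, reject H0.


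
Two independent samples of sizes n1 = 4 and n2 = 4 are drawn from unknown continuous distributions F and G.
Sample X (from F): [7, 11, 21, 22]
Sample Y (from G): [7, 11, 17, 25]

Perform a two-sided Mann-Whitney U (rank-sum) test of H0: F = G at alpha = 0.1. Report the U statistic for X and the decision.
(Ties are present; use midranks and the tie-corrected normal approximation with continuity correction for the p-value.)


Step 1: Combine and sort all 8 observations; assign midranks.
sorted (value, group): (7,X), (7,Y), (11,X), (11,Y), (17,Y), (21,X), (22,X), (25,Y)
ranks: 7->1.5, 7->1.5, 11->3.5, 11->3.5, 17->5, 21->6, 22->7, 25->8
Step 2: Rank sum for X: R1 = 1.5 + 3.5 + 6 + 7 = 18.
Step 3: U_X = R1 - n1(n1+1)/2 = 18 - 4*5/2 = 18 - 10 = 8.
       U_Y = n1*n2 - U_X = 16 - 8 = 8.
Step 4: Ties are present, so use the tie-corrected normal approximation (with continuity correction) for the p-value.
Step 5: p-value = 1.000000; compare to alpha = 0.1. fail to reject H0.

U_X = 8, p = 1.000000, fail to reject H0 at alpha = 0.1.


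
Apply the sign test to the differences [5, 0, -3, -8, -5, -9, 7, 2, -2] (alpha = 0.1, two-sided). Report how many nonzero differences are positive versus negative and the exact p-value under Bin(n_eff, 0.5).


Step 1: Discard zero differences. Original n = 9; n_eff = number of nonzero differences = 8.
Nonzero differences (with sign): +5, -3, -8, -5, -9, +7, +2, -2
Step 2: Count signs: positive = 3, negative = 5.
Step 3: Under H0: P(positive) = 0.5, so the number of positives S ~ Bin(8, 0.5).
Step 4: Two-sided exact p-value = sum of Bin(8,0.5) probabilities at or below the observed probability = 0.726562.
Step 5: alpha = 0.1. fail to reject H0.

n_eff = 8, pos = 3, neg = 5, p = 0.726562, fail to reject H0.


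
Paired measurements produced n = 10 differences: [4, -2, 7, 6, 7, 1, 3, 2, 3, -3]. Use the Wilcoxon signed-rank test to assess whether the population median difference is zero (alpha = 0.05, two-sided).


Step 1: Drop any zero differences (none here) and take |d_i|.
|d| = [4, 2, 7, 6, 7, 1, 3, 2, 3, 3]
Step 2: Midrank |d_i| (ties get averaged ranks).
ranks: |4|->7, |2|->2.5, |7|->9.5, |6|->8, |7|->9.5, |1|->1, |3|->5, |2|->2.5, |3|->5, |3|->5
Step 3: Attach original signs; sum ranks with positive sign and with negative sign.
W+ = 7 + 9.5 + 8 + 9.5 + 1 + 5 + 2.5 + 5 = 47.5
W- = 2.5 + 5 = 7.5
(Check: W+ + W- = 55 should equal n(n+1)/2 = 55.)
Step 4: Test statistic W = min(W+, W-) = 7.5.
Step 5: Ties in |d|, so use the tie-corrected normal approximation.
        E[W] = n(n+1)/4 = 10*11/4 = 27.5.
        Tie groups: |d|=2 (t=2), |d|=3 (t=3), |d|=7 (t=2); sum(t^3 - t) = 36.
        Var[W] = n(n+1)(2n+1)/24 - sum(t^3-t)/48 = 2310/24 - 36/48 = 95.5.
        z = (W - E[W]) / sqrt(Var[W]) = (7.5 - 27.5) / 9.7724 = -2.0466.
        Two-sided p = 2*Phi(z) = 0.040700.
Step 6: alpha = 0.05. reject H0.

W+ = 47.5, W- = 7.5, W = min = 7.5, p = 0.040700, reject H0.


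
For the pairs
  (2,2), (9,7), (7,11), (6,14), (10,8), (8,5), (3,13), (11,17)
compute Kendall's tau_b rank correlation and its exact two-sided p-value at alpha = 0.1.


Step 1: Enumerate the 28 unordered pairs (i,j) with i<j and classify each by sign(x_j-x_i) * sign(y_j-y_i).
  (1,2):dx=+7,dy=+5->C; (1,3):dx=+5,dy=+9->C; (1,4):dx=+4,dy=+12->C; (1,5):dx=+8,dy=+6->C
  (1,6):dx=+6,dy=+3->C; (1,7):dx=+1,dy=+11->C; (1,8):dx=+9,dy=+15->C; (2,3):dx=-2,dy=+4->D
  (2,4):dx=-3,dy=+7->D; (2,5):dx=+1,dy=+1->C; (2,6):dx=-1,dy=-2->C; (2,7):dx=-6,dy=+6->D
  (2,8):dx=+2,dy=+10->C; (3,4):dx=-1,dy=+3->D; (3,5):dx=+3,dy=-3->D; (3,6):dx=+1,dy=-6->D
  (3,7):dx=-4,dy=+2->D; (3,8):dx=+4,dy=+6->C; (4,5):dx=+4,dy=-6->D; (4,6):dx=+2,dy=-9->D
  (4,7):dx=-3,dy=-1->C; (4,8):dx=+5,dy=+3->C; (5,6):dx=-2,dy=-3->C; (5,7):dx=-7,dy=+5->D
  (5,8):dx=+1,dy=+9->C; (6,7):dx=-5,dy=+8->D; (6,8):dx=+3,dy=+12->C; (7,8):dx=+8,dy=+4->C
Step 2: C = 17, D = 11, total pairs = 28.
Step 3: tau = (C - D)/(n(n-1)/2) = (17 - 11)/28 = 0.214286.
Step 4: Exact two-sided p-value (enumerate n! = 40320 permutations of y under H0): p = 0.548413.
Step 5: alpha = 0.1. fail to reject H0.

tau_b = 0.2143 (C=17, D=11), p = 0.548413, fail to reject H0.


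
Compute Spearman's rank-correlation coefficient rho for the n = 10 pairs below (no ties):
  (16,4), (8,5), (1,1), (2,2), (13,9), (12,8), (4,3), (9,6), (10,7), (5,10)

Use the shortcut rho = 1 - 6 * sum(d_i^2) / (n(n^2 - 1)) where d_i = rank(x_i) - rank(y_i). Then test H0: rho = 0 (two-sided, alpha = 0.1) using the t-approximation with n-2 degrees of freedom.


Step 1: Rank x and y separately (midranks; no ties here).
rank(x): 16->10, 8->5, 1->1, 2->2, 13->9, 12->8, 4->3, 9->6, 10->7, 5->4
rank(y): 4->4, 5->5, 1->1, 2->2, 9->9, 8->8, 3->3, 6->6, 7->7, 10->10
Step 2: d_i = R_x(i) - R_y(i); compute d_i^2.
  (10-4)^2=36, (5-5)^2=0, (1-1)^2=0, (2-2)^2=0, (9-9)^2=0, (8-8)^2=0, (3-3)^2=0, (6-6)^2=0, (7-7)^2=0, (4-10)^2=36
sum(d^2) = 72.
Step 3: rho = 1 - 6*72 / (10*(10^2 - 1)) = 1 - 432/990 = 0.563636.
Step 4: Under H0, t = rho * sqrt((n-2)/(1-rho^2)) = 1.9300 ~ t(8).
Step 5: Two-sided p-value from the t-distribution with 8 df = 0.089724.
Step 6: alpha = 0.1. reject H0.

rho = 0.5636, p = 0.089724, reject H0 at alpha = 0.1.


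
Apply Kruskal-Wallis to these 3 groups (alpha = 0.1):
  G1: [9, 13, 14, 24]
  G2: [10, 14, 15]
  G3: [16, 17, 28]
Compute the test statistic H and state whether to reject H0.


Step 1: Combine all N = 10 observations and assign midranks.
sorted (value, group, rank): (9,G1,1), (10,G2,2), (13,G1,3), (14,G1,4.5), (14,G2,4.5), (15,G2,6), (16,G3,7), (17,G3,8), (24,G1,9), (28,G3,10)
Step 2: Sum ranks within each group.
R_1 = 17.5 (n_1 = 4)
R_2 = 12.5 (n_2 = 3)
R_3 = 25 (n_3 = 3)
Step 3: H = 12/(N(N+1)) * sum(R_i^2/n_i) - 3(N+1)
     = 12/(10*11) * (17.5^2/4 + 12.5^2/3 + 25^2/3) - 3*11
     = 0.109091 * 336.979 - 33
     = 3.761364.
Step 4: Ties present; correction factor C = 1 - 6/(10^3 - 10) = 0.993939. Corrected H = 3.761364 / 0.993939 = 3.784299.
Step 5: Under H0, H ~ chi^2(2); p-value = 0.150747.
Step 6: alpha = 0.1. fail to reject H0.

H = 3.7843, df = 2, p = 0.150747, fail to reject H0.


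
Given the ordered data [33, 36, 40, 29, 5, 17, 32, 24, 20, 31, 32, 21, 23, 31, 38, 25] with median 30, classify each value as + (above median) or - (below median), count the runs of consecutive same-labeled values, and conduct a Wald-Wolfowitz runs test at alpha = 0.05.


Step 1: Compute median = 30; label A = above, B = below.
Labels in order: AAABBBABBAABBAAB  (n_A = 8, n_B = 8)
Step 2: Count runs R = 8.
Step 3: Under H0 (random ordering), E[R] = 2*n_A*n_B/(n_A+n_B) + 1 = 2*8*8/16 + 1 = 9.0000.
        Var[R] = 2*n_A*n_B*(2*n_A*n_B - n_A - n_B) / ((n_A+n_B)^2 * (n_A+n_B-1)) = 14336/3840 = 3.7333.
        SD[R] = 1.9322.
Step 4: Continuity-corrected z = (R + 0.5 - E[R]) / SD[R] = (8 + 0.5 - 9.0000) / 1.9322 = -0.2588.
Step 5: Two-sided p-value via normal approximation = 2*(1 - Phi(|z|)) = 0.795809.
Step 6: alpha = 0.05. fail to reject H0.

R = 8, z = -0.2588, p = 0.795809, fail to reject H0.


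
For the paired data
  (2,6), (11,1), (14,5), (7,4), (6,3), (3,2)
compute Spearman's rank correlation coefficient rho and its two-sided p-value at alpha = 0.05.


Step 1: Rank x and y separately (midranks; no ties here).
rank(x): 2->1, 11->5, 14->6, 7->4, 6->3, 3->2
rank(y): 6->6, 1->1, 5->5, 4->4, 3->3, 2->2
Step 2: d_i = R_x(i) - R_y(i); compute d_i^2.
  (1-6)^2=25, (5-1)^2=16, (6-5)^2=1, (4-4)^2=0, (3-3)^2=0, (2-2)^2=0
sum(d^2) = 42.
Step 3: rho = 1 - 6*42 / (6*(6^2 - 1)) = 1 - 252/210 = -0.200000.
Step 4: Under H0, t = rho * sqrt((n-2)/(1-rho^2)) = -0.4082 ~ t(4).
Step 5: Two-sided p-value from the t-distribution with 4 df = 0.704000.
Step 6: alpha = 0.05. fail to reject H0.

rho = -0.2000, p = 0.704000, fail to reject H0 at alpha = 0.05.


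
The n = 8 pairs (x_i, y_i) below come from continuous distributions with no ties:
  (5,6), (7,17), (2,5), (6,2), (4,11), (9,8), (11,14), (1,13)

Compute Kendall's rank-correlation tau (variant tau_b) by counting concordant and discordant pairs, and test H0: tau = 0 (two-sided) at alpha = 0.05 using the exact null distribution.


Step 1: Enumerate the 28 unordered pairs (i,j) with i<j and classify each by sign(x_j-x_i) * sign(y_j-y_i).
  (1,2):dx=+2,dy=+11->C; (1,3):dx=-3,dy=-1->C; (1,4):dx=+1,dy=-4->D; (1,5):dx=-1,dy=+5->D
  (1,6):dx=+4,dy=+2->C; (1,7):dx=+6,dy=+8->C; (1,8):dx=-4,dy=+7->D; (2,3):dx=-5,dy=-12->C
  (2,4):dx=-1,dy=-15->C; (2,5):dx=-3,dy=-6->C; (2,6):dx=+2,dy=-9->D; (2,7):dx=+4,dy=-3->D
  (2,8):dx=-6,dy=-4->C; (3,4):dx=+4,dy=-3->D; (3,5):dx=+2,dy=+6->C; (3,6):dx=+7,dy=+3->C
  (3,7):dx=+9,dy=+9->C; (3,8):dx=-1,dy=+8->D; (4,5):dx=-2,dy=+9->D; (4,6):dx=+3,dy=+6->C
  (4,7):dx=+5,dy=+12->C; (4,8):dx=-5,dy=+11->D; (5,6):dx=+5,dy=-3->D; (5,7):dx=+7,dy=+3->C
  (5,8):dx=-3,dy=+2->D; (6,7):dx=+2,dy=+6->C; (6,8):dx=-8,dy=+5->D; (7,8):dx=-10,dy=-1->C
Step 2: C = 16, D = 12, total pairs = 28.
Step 3: tau = (C - D)/(n(n-1)/2) = (16 - 12)/28 = 0.142857.
Step 4: Exact two-sided p-value (enumerate n! = 40320 permutations of y under H0): p = 0.719544.
Step 5: alpha = 0.05. fail to reject H0.

tau_b = 0.1429 (C=16, D=12), p = 0.719544, fail to reject H0.


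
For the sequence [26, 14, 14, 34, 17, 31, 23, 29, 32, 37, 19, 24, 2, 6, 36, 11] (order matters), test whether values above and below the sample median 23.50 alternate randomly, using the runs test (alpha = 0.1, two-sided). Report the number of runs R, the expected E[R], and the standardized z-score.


Step 1: Compute median = 23.50; label A = above, B = below.
Labels in order: ABBABABAAABABBAB  (n_A = 8, n_B = 8)
Step 2: Count runs R = 12.
Step 3: Under H0 (random ordering), E[R] = 2*n_A*n_B/(n_A+n_B) + 1 = 2*8*8/16 + 1 = 9.0000.
        Var[R] = 2*n_A*n_B*(2*n_A*n_B - n_A - n_B) / ((n_A+n_B)^2 * (n_A+n_B-1)) = 14336/3840 = 3.7333.
        SD[R] = 1.9322.
Step 4: Continuity-corrected z = (R - 0.5 - E[R]) / SD[R] = (12 - 0.5 - 9.0000) / 1.9322 = 1.2939.
Step 5: Two-sided p-value via normal approximation = 2*(1 - Phi(|z|)) = 0.195709.
Step 6: alpha = 0.1. fail to reject H0.

R = 12, z = 1.2939, p = 0.195709, fail to reject H0.
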